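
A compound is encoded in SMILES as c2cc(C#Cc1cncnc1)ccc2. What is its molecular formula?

Heavy atoms from the SMILES: 12 C, 2 N.
Implicit hydrogens by atom environment:
  8 × C (aromatic): 1 H each → 8
  2 × C (aromatic): no H
  2 × C: no H
  2 × N (aromatic): no H
  Total hydrogens = 8.
Molecular formula: C12H8N2

C12H8N2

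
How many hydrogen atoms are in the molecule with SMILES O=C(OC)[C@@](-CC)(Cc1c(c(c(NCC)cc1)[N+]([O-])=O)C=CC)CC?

28

Hydrogens are implicit in SMILES; fill each atom to its normal valence:
  5 × C: 3 H each → 15
  4 × C: 2 H each → 8
  4 × C (aromatic): no H
  3 × O: no H
  2 × C (aromatic): 1 H each → 2
  2 × C: 1 H each → 2
  2 × C: no H
  1 × N: 1 H
  1 × N (charge +1): no H
  1 × O (charge -1): no H
  Total hydrogens = 28.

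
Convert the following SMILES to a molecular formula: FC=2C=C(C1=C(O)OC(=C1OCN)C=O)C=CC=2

C12H10FNO4

Heavy atoms from the SMILES: 12 C, 1 F, 1 N, 4 O.
Implicit hydrogens by atom environment:
  6 × C (aromatic): no H
  4 × C (aromatic): 1 H each → 4
  2 × O: no H
  1 × C: 2 H
  1 × C: 1 H
  1 × F: no H
  1 × N: 2 H
  1 × O: 1 H
  1 × O (aromatic): no H
  Total hydrogens = 10.
Molecular formula: C12H10FNO4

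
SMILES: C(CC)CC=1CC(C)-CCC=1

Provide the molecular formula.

C11H20

Heavy atoms from the SMILES: 11 C.
Implicit hydrogens by atom environment:
  6 × C: 2 H each → 12
  2 × C: 3 H each → 6
  2 × C: 1 H each → 2
  1 × C: no H
  Total hydrogens = 20.
Molecular formula: C11H20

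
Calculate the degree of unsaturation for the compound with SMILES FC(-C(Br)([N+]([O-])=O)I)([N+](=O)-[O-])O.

Molecular formula from the SMILES: C2HBrFIN2O5.
DoU = (2C + 2 + N − H − X)/2 = (2·2 + 2 + 2 − 1 − 3)/2 = 4/2 = 2.
(Structurally: 0 ring(s) + 2 π bond(s) = 2.)

2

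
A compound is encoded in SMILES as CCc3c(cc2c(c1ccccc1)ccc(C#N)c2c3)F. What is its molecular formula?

C19H14FN

Heavy atoms from the SMILES: 19 C, 1 F, 1 N.
Implicit hydrogens by atom environment:
  9 × C (aromatic): 1 H each → 9
  7 × C (aromatic): no H
  1 × C: 3 H
  1 × C: 2 H
  1 × C: no H
  1 × F: no H
  1 × N: no H
  Total hydrogens = 14.
Molecular formula: C19H14FN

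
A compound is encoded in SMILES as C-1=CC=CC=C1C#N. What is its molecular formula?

C7H5N

Heavy atoms from the SMILES: 7 C, 1 N.
Implicit hydrogens by atom environment:
  5 × C (aromatic): 1 H each → 5
  1 × C (aromatic): no H
  1 × C: no H
  1 × N: no H
  Total hydrogens = 5.
Molecular formula: C7H5N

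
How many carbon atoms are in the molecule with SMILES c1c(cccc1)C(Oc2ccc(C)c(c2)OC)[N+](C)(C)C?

18

The symbol for carbon appears 18 times in the SMILES. Lowercase c denotes aromatic carbon and counts toward C.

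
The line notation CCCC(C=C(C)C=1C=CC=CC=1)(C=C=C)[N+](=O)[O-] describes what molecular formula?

Heavy atoms from the SMILES: 16 C, 1 N, 2 O.
Implicit hydrogens by atom environment:
  5 × C (aromatic): 1 H each → 5
  3 × C: 2 H each → 6
  3 × C: no H
  2 × C: 3 H each → 6
  2 × C: 1 H each → 2
  1 × C (aromatic): no H
  1 × N (charge +1): no H
  1 × O: no H
  1 × O (charge -1): no H
  Total hydrogens = 19.
Molecular formula: C16H19NO2

C16H19NO2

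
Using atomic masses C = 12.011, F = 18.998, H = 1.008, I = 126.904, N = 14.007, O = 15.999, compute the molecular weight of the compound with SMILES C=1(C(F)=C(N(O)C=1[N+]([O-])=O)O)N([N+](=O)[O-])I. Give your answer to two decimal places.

347.98

Molecular formula: C4H2FIN4O6.
M = 4×12.011 + 1×18.998 + 2×1.008 + 1×126.904 + 4×14.007 + 6×15.999 = 347.98 g/mol.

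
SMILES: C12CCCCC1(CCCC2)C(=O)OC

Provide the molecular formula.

C12H20O2

Heavy atoms from the SMILES: 12 C, 2 O.
Implicit hydrogens by atom environment:
  8 × C: 2 H each → 16
  2 × C: no H
  2 × O: no H
  1 × C: 3 H
  1 × C: 1 H
  Total hydrogens = 20.
Molecular formula: C12H20O2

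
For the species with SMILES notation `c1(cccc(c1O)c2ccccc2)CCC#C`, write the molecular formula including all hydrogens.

Heavy atoms from the SMILES: 16 C, 1 O.
Implicit hydrogens by atom environment:
  8 × C (aromatic): 1 H each → 8
  4 × C (aromatic): no H
  2 × C: 2 H each → 4
  1 × C: 1 H
  1 × C: no H
  1 × O: 1 H
  Total hydrogens = 14.
Molecular formula: C16H14O

C16H14O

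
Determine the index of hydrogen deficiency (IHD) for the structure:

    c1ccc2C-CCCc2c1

5

Molecular formula from the SMILES: C10H12.
DoU = (2C + 2 + N − H − X)/2 = (2·10 + 2 + 0 − 12 − 0)/2 = 10/2 = 5.
(Structurally: 2 ring(s) + 3 π bond(s) = 5.)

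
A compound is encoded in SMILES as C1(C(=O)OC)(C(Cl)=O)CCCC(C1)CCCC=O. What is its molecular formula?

Heavy atoms from the SMILES: 13 C, 1 Cl, 4 O.
Implicit hydrogens by atom environment:
  7 × C: 2 H each → 14
  4 × O: no H
  3 × C: no H
  2 × C: 1 H each → 2
  1 × C: 3 H
  1 × Cl: no H
  Total hydrogens = 19.
Molecular formula: C13H19ClO4

C13H19ClO4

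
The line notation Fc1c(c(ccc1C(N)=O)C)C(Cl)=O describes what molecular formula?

C9H7ClFNO2

Heavy atoms from the SMILES: 9 C, 1 Cl, 1 F, 1 N, 2 O.
Implicit hydrogens by atom environment:
  4 × C (aromatic): no H
  2 × C (aromatic): 1 H each → 2
  2 × C: no H
  2 × O: no H
  1 × C: 3 H
  1 × Cl: no H
  1 × F: no H
  1 × N: 2 H
  Total hydrogens = 7.
Molecular formula: C9H7ClFNO2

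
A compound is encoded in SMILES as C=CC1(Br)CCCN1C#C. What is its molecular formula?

Heavy atoms from the SMILES: 1 Br, 8 C, 1 N.
Implicit hydrogens by atom environment:
  4 × C: 2 H each → 8
  2 × C: 1 H each → 2
  2 × C: no H
  1 × Br: no H
  1 × N: no H
  Total hydrogens = 10.
Molecular formula: C8H10BrN

C8H10BrN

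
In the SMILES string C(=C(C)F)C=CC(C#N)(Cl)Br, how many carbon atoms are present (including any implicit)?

The symbol for carbon appears 7 times in the SMILES. (Cl is a single chlorine, not C + l.)

7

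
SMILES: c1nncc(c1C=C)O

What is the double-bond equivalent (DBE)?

Molecular formula from the SMILES: C6H6N2O.
DoU = (2C + 2 + N − H − X)/2 = (2·6 + 2 + 2 − 6 − 0)/2 = 10/2 = 5.
(Structurally: 1 ring(s) + 4 π bond(s) = 5.)

5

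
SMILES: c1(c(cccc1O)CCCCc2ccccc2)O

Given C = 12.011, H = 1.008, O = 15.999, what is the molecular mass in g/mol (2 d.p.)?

242.32

Molecular formula: C16H18O2.
M = 16×12.011 + 18×1.008 + 2×15.999 = 242.32 g/mol.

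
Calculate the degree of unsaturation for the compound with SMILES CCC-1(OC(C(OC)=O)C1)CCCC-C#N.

4

Molecular formula from the SMILES: C12H19NO3.
DoU = (2C + 2 + N − H − X)/2 = (2·12 + 2 + 1 − 19 − 0)/2 = 8/2 = 4.
(Structurally: 1 ring(s) + 3 π bond(s) = 4.)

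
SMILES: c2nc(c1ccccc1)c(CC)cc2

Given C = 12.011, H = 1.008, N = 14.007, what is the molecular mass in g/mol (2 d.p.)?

Molecular formula: C13H13N.
M = 13×12.011 + 13×1.008 + 1×14.007 = 183.25 g/mol.

183.25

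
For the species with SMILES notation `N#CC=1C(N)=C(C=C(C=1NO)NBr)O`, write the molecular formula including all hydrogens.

Heavy atoms from the SMILES: 1 Br, 7 C, 4 N, 2 O.
Implicit hydrogens by atom environment:
  5 × C (aromatic): no H
  2 × N: 1 H each → 2
  2 × O: 1 H each → 2
  1 × Br: no H
  1 × C (aromatic): 1 H
  1 × C: no H
  1 × N: 2 H
  1 × N: no H
  Total hydrogens = 7.
Molecular formula: C7H7BrN4O2

C7H7BrN4O2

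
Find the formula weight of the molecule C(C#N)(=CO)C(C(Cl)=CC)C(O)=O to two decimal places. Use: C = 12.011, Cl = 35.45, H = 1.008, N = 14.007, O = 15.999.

201.61

Molecular formula: C8H8ClNO3.
M = 8×12.011 + 1×35.45 + 8×1.008 + 1×14.007 + 3×15.999 = 201.61 g/mol.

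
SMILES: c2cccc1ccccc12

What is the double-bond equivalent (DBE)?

Molecular formula from the SMILES: C10H8.
DoU = (2C + 2 + N − H − X)/2 = (2·10 + 2 + 0 − 8 − 0)/2 = 14/2 = 7.
(Structurally: 2 ring(s) + 5 π bond(s) = 7.)

7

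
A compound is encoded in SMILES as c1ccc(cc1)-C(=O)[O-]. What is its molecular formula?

Heavy atoms from the SMILES: 7 C, 2 O.
Implicit hydrogens by atom environment:
  5 × C (aromatic): 1 H each → 5
  1 × C (aromatic): no H
  1 × C: no H
  1 × O: no H
  1 × O (charge -1): no H
  Total hydrogens = 5.
Net charge -1.
Molecular formula: C7H5O2-

C7H5O2-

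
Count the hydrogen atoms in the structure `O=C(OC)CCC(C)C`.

Hydrogens are implicit in SMILES; fill each atom to its normal valence:
  3 × C: 3 H each → 9
  2 × C: 2 H each → 4
  2 × O: no H
  1 × C: 1 H
  1 × C: no H
  Total hydrogens = 14.

14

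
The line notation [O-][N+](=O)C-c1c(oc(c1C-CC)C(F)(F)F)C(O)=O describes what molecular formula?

Heavy atoms from the SMILES: 10 C, 3 F, 1 N, 5 O.
Implicit hydrogens by atom environment:
  4 × C (aromatic): no H
  3 × C: 2 H each → 6
  3 × F: no H
  2 × C: no H
  2 × O: no H
  1 × C: 3 H
  1 × N (charge +1): no H
  1 × O: 1 H
  1 × O (aromatic): no H
  1 × O (charge -1): no H
  Total hydrogens = 10.
Molecular formula: C10H10F3NO5

C10H10F3NO5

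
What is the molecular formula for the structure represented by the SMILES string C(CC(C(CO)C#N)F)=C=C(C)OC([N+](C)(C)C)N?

Heavy atoms from the SMILES: 13 C, 1 F, 3 N, 2 O.
Implicit hydrogens by atom environment:
  4 × C: 3 H each → 12
  4 × C: 1 H each → 4
  3 × C: no H
  2 × C: 2 H each → 4
  1 × F: no H
  1 × N: 2 H
  1 × N (charge +1): no H
  1 × N: no H
  1 × O: 1 H
  1 × O: no H
  Total hydrogens = 23.
Net charge +1.
Molecular formula: C13H23FN3O2+

C13H23FN3O2+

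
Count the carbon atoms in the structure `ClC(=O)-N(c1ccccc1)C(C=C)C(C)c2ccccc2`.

The symbol for carbon appears 18 times in the SMILES. Lowercase c denotes aromatic carbon and counts toward C.

18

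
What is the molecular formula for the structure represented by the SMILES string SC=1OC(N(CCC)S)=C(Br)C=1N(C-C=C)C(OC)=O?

Heavy atoms from the SMILES: 1 Br, 12 C, 2 N, 3 O, 2 S.
Implicit hydrogens by atom environment:
  4 × C: 2 H each → 8
  4 × C (aromatic): no H
  2 × C: 3 H each → 6
  2 × N: no H
  2 × O: no H
  2 × S: 1 H each → 2
  1 × Br: no H
  1 × C: 1 H
  1 × C: no H
  1 × O (aromatic): no H
  Total hydrogens = 17.
Molecular formula: C12H17BrN2O3S2

C12H17BrN2O3S2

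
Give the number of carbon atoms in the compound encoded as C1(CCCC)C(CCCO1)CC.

11

The symbol for carbon appears 11 times in the SMILES.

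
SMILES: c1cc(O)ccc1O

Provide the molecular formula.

Heavy atoms from the SMILES: 6 C, 2 O.
Implicit hydrogens by atom environment:
  4 × C (aromatic): 1 H each → 4
  2 × C (aromatic): no H
  2 × O: 1 H each → 2
  Total hydrogens = 6.
Molecular formula: C6H6O2

C6H6O2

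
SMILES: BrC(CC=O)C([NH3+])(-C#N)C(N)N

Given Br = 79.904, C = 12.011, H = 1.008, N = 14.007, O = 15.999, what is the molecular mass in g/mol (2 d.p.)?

Molecular formula: C6H12BrN4O+.
M = 1×79.904 + 6×12.011 + 12×1.008 + 4×14.007 + 1×15.999 = 236.09 g/mol.

236.09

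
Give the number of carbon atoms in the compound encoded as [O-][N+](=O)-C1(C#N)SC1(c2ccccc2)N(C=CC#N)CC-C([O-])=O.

15

The symbol for carbon appears 15 times in the SMILES. Lowercase c denotes aromatic carbon and counts toward C.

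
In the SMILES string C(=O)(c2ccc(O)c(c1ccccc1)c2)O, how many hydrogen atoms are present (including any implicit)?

Hydrogens are implicit in SMILES; fill each atom to its normal valence:
  8 × C (aromatic): 1 H each → 8
  4 × C (aromatic): no H
  2 × O: 1 H each → 2
  1 × C: no H
  1 × O: no H
  Total hydrogens = 10.

10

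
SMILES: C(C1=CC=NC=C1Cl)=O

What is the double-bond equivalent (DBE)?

Molecular formula from the SMILES: C6H4ClNO.
DoU = (2C + 2 + N − H − X)/2 = (2·6 + 2 + 1 − 4 − 1)/2 = 10/2 = 5.
(Structurally: 1 ring(s) + 4 π bond(s) = 5.)

5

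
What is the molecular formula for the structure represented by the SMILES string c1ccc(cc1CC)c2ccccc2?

C14H14

Heavy atoms from the SMILES: 14 C.
Implicit hydrogens by atom environment:
  9 × C (aromatic): 1 H each → 9
  3 × C (aromatic): no H
  1 × C: 3 H
  1 × C: 2 H
  Total hydrogens = 14.
Molecular formula: C14H14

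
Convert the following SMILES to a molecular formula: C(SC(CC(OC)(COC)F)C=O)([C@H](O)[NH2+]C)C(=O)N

Heavy atoms from the SMILES: 11 C, 1 F, 2 N, 5 O, 1 S.
Implicit hydrogens by atom environment:
  4 × C: 1 H each → 4
  4 × O: no H
  3 × C: 3 H each → 9
  2 × C: 2 H each → 4
  2 × C: no H
  1 × F: no H
  1 × N (charge +1): 2 H
  1 × N: 2 H
  1 × O: 1 H
  1 × S: no H
  Total hydrogens = 22.
Net charge +1.
Molecular formula: C11H22FN2O5S+

C11H22FN2O5S+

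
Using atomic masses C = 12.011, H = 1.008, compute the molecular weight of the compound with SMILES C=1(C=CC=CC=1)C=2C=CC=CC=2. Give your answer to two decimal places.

Molecular formula: C12H10.
M = 12×12.011 + 10×1.008 = 154.21 g/mol.

154.21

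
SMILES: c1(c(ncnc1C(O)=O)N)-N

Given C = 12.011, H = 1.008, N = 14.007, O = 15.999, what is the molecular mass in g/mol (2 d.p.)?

Molecular formula: C5H6N4O2.
M = 5×12.011 + 6×1.008 + 4×14.007 + 2×15.999 = 154.13 g/mol.

154.13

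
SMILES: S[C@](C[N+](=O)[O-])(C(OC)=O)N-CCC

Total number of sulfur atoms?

1

The symbol for sulfur appears 1 time in the SMILES.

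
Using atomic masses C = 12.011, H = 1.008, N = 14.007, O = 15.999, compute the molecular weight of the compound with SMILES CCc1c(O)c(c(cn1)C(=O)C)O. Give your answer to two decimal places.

181.19

Molecular formula: C9H11NO3.
M = 9×12.011 + 11×1.008 + 1×14.007 + 3×15.999 = 181.19 g/mol.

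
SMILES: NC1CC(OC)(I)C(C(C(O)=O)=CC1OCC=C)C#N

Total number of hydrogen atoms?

Hydrogens are implicit in SMILES; fill each atom to its normal valence:
  5 × C: 1 H each → 5
  4 × C: no H
  3 × C: 2 H each → 6
  3 × O: no H
  1 × C: 3 H
  1 × I: no H
  1 × N: 2 H
  1 × N: no H
  1 × O: 1 H
  Total hydrogens = 17.

17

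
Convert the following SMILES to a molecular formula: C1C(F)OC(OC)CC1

C6H11FO2

Heavy atoms from the SMILES: 6 C, 1 F, 2 O.
Implicit hydrogens by atom environment:
  3 × C: 2 H each → 6
  2 × C: 1 H each → 2
  2 × O: no H
  1 × C: 3 H
  1 × F: no H
  Total hydrogens = 11.
Molecular formula: C6H11FO2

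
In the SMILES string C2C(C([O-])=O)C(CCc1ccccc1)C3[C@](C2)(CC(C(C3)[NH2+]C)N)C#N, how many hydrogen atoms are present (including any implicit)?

29

Hydrogens are implicit in SMILES; fill each atom to its normal valence:
  6 × C: 2 H each → 12
  5 × C: 1 H each → 5
  5 × C (aromatic): 1 H each → 5
  3 × C: no H
  1 × C: 3 H
  1 × C (aromatic): no H
  1 × N (charge +1): 2 H
  1 × N: 2 H
  1 × N: no H
  1 × O: no H
  1 × O (charge -1): no H
  Total hydrogens = 29.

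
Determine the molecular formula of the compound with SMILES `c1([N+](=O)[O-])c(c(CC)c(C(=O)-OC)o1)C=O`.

C9H9NO6

Heavy atoms from the SMILES: 9 C, 1 N, 6 O.
Implicit hydrogens by atom environment:
  4 × C (aromatic): no H
  4 × O: no H
  2 × C: 3 H each → 6
  1 × C: 2 H
  1 × C: 1 H
  1 × C: no H
  1 × N (charge +1): no H
  1 × O (aromatic): no H
  1 × O (charge -1): no H
  Total hydrogens = 9.
Molecular formula: C9H9NO6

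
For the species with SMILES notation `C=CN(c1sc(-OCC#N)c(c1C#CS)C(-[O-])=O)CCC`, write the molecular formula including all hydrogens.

C14H13N2O3S2-

Heavy atoms from the SMILES: 14 C, 2 N, 3 O, 2 S.
Implicit hydrogens by atom environment:
  4 × C: 2 H each → 8
  4 × C (aromatic): no H
  4 × C: no H
  2 × N: no H
  2 × O: no H
  1 × C: 3 H
  1 × C: 1 H
  1 × O (charge -1): no H
  1 × S: 1 H
  1 × S (aromatic): no H
  Total hydrogens = 13.
Net charge -1.
Molecular formula: C14H13N2O3S2-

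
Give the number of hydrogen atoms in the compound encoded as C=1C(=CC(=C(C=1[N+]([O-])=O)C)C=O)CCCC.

15

Hydrogens are implicit in SMILES; fill each atom to its normal valence:
  4 × C (aromatic): no H
  3 × C: 2 H each → 6
  2 × C: 3 H each → 6
  2 × C (aromatic): 1 H each → 2
  2 × O: no H
  1 × C: 1 H
  1 × N (charge +1): no H
  1 × O (charge -1): no H
  Total hydrogens = 15.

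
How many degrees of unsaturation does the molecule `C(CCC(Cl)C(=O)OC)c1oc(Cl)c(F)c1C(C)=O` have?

Molecular formula from the SMILES: C12H13Cl2FO4.
DoU = (2C + 2 + N − H − X)/2 = (2·12 + 2 + 0 − 13 − 3)/2 = 10/2 = 5.
(Structurally: 1 ring(s) + 4 π bond(s) = 5.)

5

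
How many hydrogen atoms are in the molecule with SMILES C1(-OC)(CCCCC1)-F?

Hydrogens are implicit in SMILES; fill each atom to its normal valence:
  5 × C: 2 H each → 10
  1 × C: 3 H
  1 × C: no H
  1 × F: no H
  1 × O: no H
  Total hydrogens = 13.

13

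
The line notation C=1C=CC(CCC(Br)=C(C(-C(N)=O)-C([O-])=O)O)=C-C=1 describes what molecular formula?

Heavy atoms from the SMILES: 1 Br, 13 C, 1 N, 4 O.
Implicit hydrogens by atom environment:
  5 × C (aromatic): 1 H each → 5
  4 × C: no H
  2 × C: 2 H each → 4
  2 × O: no H
  1 × Br: no H
  1 × C: 1 H
  1 × C (aromatic): no H
  1 × N: 2 H
  1 × O: 1 H
  1 × O (charge -1): no H
  Total hydrogens = 13.
Net charge -1.
Molecular formula: C13H13BrNO4-

C13H13BrNO4-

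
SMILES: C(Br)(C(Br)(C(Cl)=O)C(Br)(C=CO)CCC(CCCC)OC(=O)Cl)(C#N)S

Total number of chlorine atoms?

2

The symbol for chlorine appears 2 times in the SMILES.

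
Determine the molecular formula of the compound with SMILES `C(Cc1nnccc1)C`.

C7H10N2

Heavy atoms from the SMILES: 7 C, 2 N.
Implicit hydrogens by atom environment:
  3 × C (aromatic): 1 H each → 3
  2 × C: 2 H each → 4
  2 × N (aromatic): no H
  1 × C: 3 H
  1 × C (aromatic): no H
  Total hydrogens = 10.
Molecular formula: C7H10N2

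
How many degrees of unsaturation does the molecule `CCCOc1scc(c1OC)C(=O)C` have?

4

Molecular formula from the SMILES: C10H14O3S.
DoU = (2C + 2 + N − H − X)/2 = (2·10 + 2 + 0 − 14 − 0)/2 = 8/2 = 4.
(Structurally: 1 ring(s) + 3 π bond(s) = 4.)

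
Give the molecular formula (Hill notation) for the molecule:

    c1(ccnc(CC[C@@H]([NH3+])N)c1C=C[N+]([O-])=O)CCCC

C14H23N4O2+

Heavy atoms from the SMILES: 14 C, 4 N, 2 O.
Implicit hydrogens by atom environment:
  5 × C: 2 H each → 10
  3 × C: 1 H each → 3
  3 × C (aromatic): no H
  2 × C (aromatic): 1 H each → 2
  1 × C: 3 H
  1 × N (charge +1): 3 H
  1 × N: 2 H
  1 × N (aromatic): no H
  1 × N (charge +1): no H
  1 × O: no H
  1 × O (charge -1): no H
  Total hydrogens = 23.
Net charge +1.
Molecular formula: C14H23N4O2+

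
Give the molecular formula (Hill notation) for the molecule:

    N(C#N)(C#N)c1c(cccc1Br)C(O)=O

Heavy atoms from the SMILES: 1 Br, 9 C, 3 N, 2 O.
Implicit hydrogens by atom environment:
  3 × C (aromatic): 1 H each → 3
  3 × C (aromatic): no H
  3 × C: no H
  3 × N: no H
  1 × Br: no H
  1 × O: 1 H
  1 × O: no H
  Total hydrogens = 4.
Molecular formula: C9H4BrN3O2

C9H4BrN3O2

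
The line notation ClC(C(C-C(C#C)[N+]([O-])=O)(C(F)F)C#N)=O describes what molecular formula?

C8H5ClF2N2O3

Heavy atoms from the SMILES: 8 C, 1 Cl, 2 F, 2 N, 3 O.
Implicit hydrogens by atom environment:
  4 × C: no H
  3 × C: 1 H each → 3
  2 × F: no H
  2 × O: no H
  1 × C: 2 H
  1 × Cl: no H
  1 × N: no H
  1 × N (charge +1): no H
  1 × O (charge -1): no H
  Total hydrogens = 5.
Molecular formula: C8H5ClF2N2O3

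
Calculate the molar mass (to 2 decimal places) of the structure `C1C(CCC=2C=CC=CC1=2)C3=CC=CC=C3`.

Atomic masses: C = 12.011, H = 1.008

Molecular formula: C16H16.
M = 16×12.011 + 16×1.008 = 208.30 g/mol.

208.30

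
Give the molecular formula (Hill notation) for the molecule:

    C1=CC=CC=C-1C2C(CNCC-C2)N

C12H18N2

Heavy atoms from the SMILES: 12 C, 2 N.
Implicit hydrogens by atom environment:
  5 × C (aromatic): 1 H each → 5
  4 × C: 2 H each → 8
  2 × C: 1 H each → 2
  1 × C (aromatic): no H
  1 × N: 2 H
  1 × N: 1 H
  Total hydrogens = 18.
Molecular formula: C12H18N2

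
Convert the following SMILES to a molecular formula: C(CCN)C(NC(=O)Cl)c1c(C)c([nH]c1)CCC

C13H22ClN3O

Heavy atoms from the SMILES: 13 C, 1 Cl, 3 N, 1 O.
Implicit hydrogens by atom environment:
  5 × C: 2 H each → 10
  3 × C (aromatic): no H
  2 × C: 3 H each → 6
  1 × C (aromatic): 1 H
  1 × C: 1 H
  1 × C: no H
  1 × Cl: no H
  1 × N: 2 H
  1 × N (aromatic): 1 H
  1 × N: 1 H
  1 × O: no H
  Total hydrogens = 22.
Molecular formula: C13H22ClN3O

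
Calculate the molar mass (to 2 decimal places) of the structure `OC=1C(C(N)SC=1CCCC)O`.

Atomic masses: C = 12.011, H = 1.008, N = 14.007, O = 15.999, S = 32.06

189.27

Molecular formula: C8H15NO2S.
M = 8×12.011 + 15×1.008 + 1×14.007 + 2×15.999 + 1×32.06 = 189.27 g/mol.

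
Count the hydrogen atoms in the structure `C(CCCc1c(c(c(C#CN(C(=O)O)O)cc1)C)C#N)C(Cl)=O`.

Hydrogens are implicit in SMILES; fill each atom to its normal valence:
  5 × C: no H
  4 × C: 2 H each → 8
  4 × C (aromatic): no H
  2 × C (aromatic): 1 H each → 2
  2 × N: no H
  2 × O: 1 H each → 2
  2 × O: no H
  1 × C: 3 H
  1 × Cl: no H
  Total hydrogens = 15.

15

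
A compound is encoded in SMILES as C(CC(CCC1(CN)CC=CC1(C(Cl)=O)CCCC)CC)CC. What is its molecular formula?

Heavy atoms from the SMILES: 20 C, 1 Cl, 1 N, 1 O.
Implicit hydrogens by atom environment:
  11 × C: 2 H each → 22
  3 × C: 3 H each → 9
  3 × C: 1 H each → 3
  3 × C: no H
  1 × Cl: no H
  1 × N: 2 H
  1 × O: no H
  Total hydrogens = 36.
Molecular formula: C20H36ClNO

C20H36ClNO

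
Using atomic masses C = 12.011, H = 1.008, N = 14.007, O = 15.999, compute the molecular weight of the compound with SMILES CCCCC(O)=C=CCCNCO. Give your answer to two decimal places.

185.27

Molecular formula: C10H19NO2.
M = 10×12.011 + 19×1.008 + 1×14.007 + 2×15.999 = 185.27 g/mol.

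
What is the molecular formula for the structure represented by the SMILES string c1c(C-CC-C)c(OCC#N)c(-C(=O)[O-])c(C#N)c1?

C14H13N2O3-

Heavy atoms from the SMILES: 14 C, 2 N, 3 O.
Implicit hydrogens by atom environment:
  4 × C: 2 H each → 8
  4 × C (aromatic): no H
  3 × C: no H
  2 × C (aromatic): 1 H each → 2
  2 × N: no H
  2 × O: no H
  1 × C: 3 H
  1 × O (charge -1): no H
  Total hydrogens = 13.
Net charge -1.
Molecular formula: C14H13N2O3-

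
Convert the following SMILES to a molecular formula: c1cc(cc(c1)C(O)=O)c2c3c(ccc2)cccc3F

Heavy atoms from the SMILES: 17 C, 1 F, 2 O.
Implicit hydrogens by atom environment:
  10 × C (aromatic): 1 H each → 10
  6 × C (aromatic): no H
  1 × C: no H
  1 × F: no H
  1 × O: 1 H
  1 × O: no H
  Total hydrogens = 11.
Molecular formula: C17H11FO2

C17H11FO2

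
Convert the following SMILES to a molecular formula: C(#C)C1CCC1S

C6H8S

Heavy atoms from the SMILES: 6 C, 1 S.
Implicit hydrogens by atom environment:
  3 × C: 1 H each → 3
  2 × C: 2 H each → 4
  1 × C: no H
  1 × S: 1 H
  Total hydrogens = 8.
Molecular formula: C6H8S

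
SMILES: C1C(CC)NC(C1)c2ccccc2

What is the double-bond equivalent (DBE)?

5

Molecular formula from the SMILES: C12H17N.
DoU = (2C + 2 + N − H − X)/2 = (2·12 + 2 + 1 − 17 − 0)/2 = 10/2 = 5.
(Structurally: 2 ring(s) + 3 π bond(s) = 5.)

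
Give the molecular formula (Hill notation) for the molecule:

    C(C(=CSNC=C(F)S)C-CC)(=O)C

C9H14FNOS2

Heavy atoms from the SMILES: 9 C, 1 F, 1 N, 1 O, 2 S.
Implicit hydrogens by atom environment:
  3 × C: no H
  2 × C: 3 H each → 6
  2 × C: 2 H each → 4
  2 × C: 1 H each → 2
  1 × F: no H
  1 × N: 1 H
  1 × O: no H
  1 × S: 1 H
  1 × S: no H
  Total hydrogens = 14.
Molecular formula: C9H14FNOS2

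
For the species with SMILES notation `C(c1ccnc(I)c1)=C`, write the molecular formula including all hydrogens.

C7H6IN

Heavy atoms from the SMILES: 7 C, 1 I, 1 N.
Implicit hydrogens by atom environment:
  3 × C (aromatic): 1 H each → 3
  2 × C (aromatic): no H
  1 × C: 2 H
  1 × C: 1 H
  1 × I: no H
  1 × N (aromatic): no H
  Total hydrogens = 6.
Molecular formula: C7H6IN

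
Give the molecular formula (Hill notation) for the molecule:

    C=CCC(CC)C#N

C7H11N

Heavy atoms from the SMILES: 7 C, 1 N.
Implicit hydrogens by atom environment:
  3 × C: 2 H each → 6
  2 × C: 1 H each → 2
  1 × C: 3 H
  1 × C: no H
  1 × N: no H
  Total hydrogens = 11.
Molecular formula: C7H11N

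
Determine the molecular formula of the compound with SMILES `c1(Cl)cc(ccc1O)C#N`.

Heavy atoms from the SMILES: 7 C, 1 Cl, 1 N, 1 O.
Implicit hydrogens by atom environment:
  3 × C (aromatic): 1 H each → 3
  3 × C (aromatic): no H
  1 × C: no H
  1 × Cl: no H
  1 × N: no H
  1 × O: 1 H
  Total hydrogens = 4.
Molecular formula: C7H4ClNO

C7H4ClNO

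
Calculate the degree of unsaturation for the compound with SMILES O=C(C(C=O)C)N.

2

Molecular formula from the SMILES: C4H7NO2.
DoU = (2C + 2 + N − H − X)/2 = (2·4 + 2 + 1 − 7 − 0)/2 = 4/2 = 2.
(Structurally: 0 ring(s) + 2 π bond(s) = 2.)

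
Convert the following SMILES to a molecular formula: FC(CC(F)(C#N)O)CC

C6H9F2NO

Heavy atoms from the SMILES: 6 C, 2 F, 1 N, 1 O.
Implicit hydrogens by atom environment:
  2 × C: 2 H each → 4
  2 × C: no H
  2 × F: no H
  1 × C: 3 H
  1 × C: 1 H
  1 × N: no H
  1 × O: 1 H
  Total hydrogens = 9.
Molecular formula: C6H9F2NO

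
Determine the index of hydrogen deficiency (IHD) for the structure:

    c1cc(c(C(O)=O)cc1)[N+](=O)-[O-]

Molecular formula from the SMILES: C7H5NO4.
DoU = (2C + 2 + N − H − X)/2 = (2·7 + 2 + 1 − 5 − 0)/2 = 12/2 = 6.
(Structurally: 1 ring(s) + 5 π bond(s) = 6.)

6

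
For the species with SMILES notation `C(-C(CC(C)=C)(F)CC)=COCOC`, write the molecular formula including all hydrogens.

C11H19FO2

Heavy atoms from the SMILES: 11 C, 1 F, 2 O.
Implicit hydrogens by atom environment:
  4 × C: 2 H each → 8
  3 × C: 3 H each → 9
  2 × C: 1 H each → 2
  2 × C: no H
  2 × O: no H
  1 × F: no H
  Total hydrogens = 19.
Molecular formula: C11H19FO2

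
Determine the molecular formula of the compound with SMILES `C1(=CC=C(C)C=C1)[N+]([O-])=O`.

Heavy atoms from the SMILES: 7 C, 1 N, 2 O.
Implicit hydrogens by atom environment:
  4 × C (aromatic): 1 H each → 4
  2 × C (aromatic): no H
  1 × C: 3 H
  1 × N (charge +1): no H
  1 × O: no H
  1 × O (charge -1): no H
  Total hydrogens = 7.
Molecular formula: C7H7NO2

C7H7NO2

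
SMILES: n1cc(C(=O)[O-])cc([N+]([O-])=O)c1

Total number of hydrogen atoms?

Hydrogens are implicit in SMILES; fill each atom to its normal valence:
  3 × C (aromatic): 1 H each → 3
  2 × C (aromatic): no H
  2 × O: no H
  2 × O (charge -1): no H
  1 × C: no H
  1 × N (aromatic): no H
  1 × N (charge +1): no H
  Total hydrogens = 3.

3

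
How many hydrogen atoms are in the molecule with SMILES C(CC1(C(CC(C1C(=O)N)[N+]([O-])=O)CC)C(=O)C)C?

22

Hydrogens are implicit in SMILES; fill each atom to its normal valence:
  4 × C: 2 H each → 8
  3 × C: 3 H each → 9
  3 × C: 1 H each → 3
  3 × C: no H
  3 × O: no H
  1 × N: 2 H
  1 × N (charge +1): no H
  1 × O (charge -1): no H
  Total hydrogens = 22.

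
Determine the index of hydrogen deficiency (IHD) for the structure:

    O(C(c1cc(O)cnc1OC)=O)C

5

Molecular formula from the SMILES: C8H9NO4.
DoU = (2C + 2 + N − H − X)/2 = (2·8 + 2 + 1 − 9 − 0)/2 = 10/2 = 5.
(Structurally: 1 ring(s) + 4 π bond(s) = 5.)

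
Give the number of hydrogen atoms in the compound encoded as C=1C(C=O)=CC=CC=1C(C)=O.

8

Hydrogens are implicit in SMILES; fill each atom to its normal valence:
  4 × C (aromatic): 1 H each → 4
  2 × C (aromatic): no H
  2 × O: no H
  1 × C: 3 H
  1 × C: 1 H
  1 × C: no H
  Total hydrogens = 8.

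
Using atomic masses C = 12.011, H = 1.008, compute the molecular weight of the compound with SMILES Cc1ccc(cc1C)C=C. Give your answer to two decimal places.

Molecular formula: C10H12.
M = 10×12.011 + 12×1.008 = 132.21 g/mol.

132.21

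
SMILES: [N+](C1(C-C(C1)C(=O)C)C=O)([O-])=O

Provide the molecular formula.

C7H9NO4

Heavy atoms from the SMILES: 7 C, 1 N, 4 O.
Implicit hydrogens by atom environment:
  3 × O: no H
  2 × C: 2 H each → 4
  2 × C: 1 H each → 2
  2 × C: no H
  1 × C: 3 H
  1 × N (charge +1): no H
  1 × O (charge -1): no H
  Total hydrogens = 9.
Molecular formula: C7H9NO4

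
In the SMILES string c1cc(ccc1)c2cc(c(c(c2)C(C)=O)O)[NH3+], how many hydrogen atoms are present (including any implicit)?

14

Hydrogens are implicit in SMILES; fill each atom to its normal valence:
  7 × C (aromatic): 1 H each → 7
  5 × C (aromatic): no H
  1 × C: 3 H
  1 × C: no H
  1 × N (charge +1): 3 H
  1 × O: 1 H
  1 × O: no H
  Total hydrogens = 14.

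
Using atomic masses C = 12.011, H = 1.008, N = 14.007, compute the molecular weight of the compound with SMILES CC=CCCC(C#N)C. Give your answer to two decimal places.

Molecular formula: C8H13N.
M = 8×12.011 + 13×1.008 + 1×14.007 = 123.20 g/mol.

123.20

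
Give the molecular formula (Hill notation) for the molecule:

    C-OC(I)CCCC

Heavy atoms from the SMILES: 6 C, 1 I, 1 O.
Implicit hydrogens by atom environment:
  3 × C: 2 H each → 6
  2 × C: 3 H each → 6
  1 × C: 1 H
  1 × I: no H
  1 × O: no H
  Total hydrogens = 13.
Molecular formula: C6H13IO

C6H13IO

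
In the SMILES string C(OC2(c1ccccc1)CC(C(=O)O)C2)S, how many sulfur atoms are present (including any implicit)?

1

The symbol for sulfur appears 1 time in the SMILES.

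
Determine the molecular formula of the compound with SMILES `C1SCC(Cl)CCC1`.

Heavy atoms from the SMILES: 6 C, 1 Cl, 1 S.
Implicit hydrogens by atom environment:
  5 × C: 2 H each → 10
  1 × C: 1 H
  1 × Cl: no H
  1 × S: no H
  Total hydrogens = 11.
Molecular formula: C6H11ClS

C6H11ClS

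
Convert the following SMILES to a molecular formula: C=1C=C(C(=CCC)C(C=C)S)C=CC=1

Heavy atoms from the SMILES: 13 C, 1 S.
Implicit hydrogens by atom environment:
  5 × C (aromatic): 1 H each → 5
  3 × C: 1 H each → 3
  2 × C: 2 H each → 4
  1 × C: 3 H
  1 × C: no H
  1 × C (aromatic): no H
  1 × S: 1 H
  Total hydrogens = 16.
Molecular formula: C13H16S

C13H16S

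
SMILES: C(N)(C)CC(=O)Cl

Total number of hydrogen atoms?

Hydrogens are implicit in SMILES; fill each atom to its normal valence:
  1 × C: 3 H
  1 × C: 2 H
  1 × C: 1 H
  1 × C: no H
  1 × Cl: no H
  1 × N: 2 H
  1 × O: no H
  Total hydrogens = 8.

8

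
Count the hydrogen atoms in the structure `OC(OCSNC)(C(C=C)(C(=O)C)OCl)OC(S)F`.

Hydrogens are implicit in SMILES; fill each atom to its normal valence:
  4 × O: no H
  3 × C: no H
  2 × C: 3 H each → 6
  2 × C: 2 H each → 4
  2 × C: 1 H each → 2
  1 × Cl: no H
  1 × F: no H
  1 × N: 1 H
  1 × O: 1 H
  1 × S: 1 H
  1 × S: no H
  Total hydrogens = 15.

15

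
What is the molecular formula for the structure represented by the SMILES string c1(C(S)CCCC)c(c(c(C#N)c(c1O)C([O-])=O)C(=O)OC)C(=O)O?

Heavy atoms from the SMILES: 16 C, 1 N, 7 O, 1 S.
Implicit hydrogens by atom environment:
  6 × C (aromatic): no H
  4 × C: no H
  4 × O: no H
  3 × C: 2 H each → 6
  2 × C: 3 H each → 6
  2 × O: 1 H each → 2
  1 × C: 1 H
  1 × N: no H
  1 × O (charge -1): no H
  1 × S: 1 H
  Total hydrogens = 16.
Net charge -1.
Molecular formula: C16H16NO7S-

C16H16NO7S-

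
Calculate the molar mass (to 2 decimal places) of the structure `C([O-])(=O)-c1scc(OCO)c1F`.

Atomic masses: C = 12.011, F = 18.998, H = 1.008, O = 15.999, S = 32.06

191.15

Molecular formula: C6H4FO4S-.
M = 6×12.011 + 1×18.998 + 4×1.008 + 4×15.999 + 1×32.06 = 191.15 g/mol.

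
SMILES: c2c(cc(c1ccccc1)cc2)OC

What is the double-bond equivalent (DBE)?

8

Molecular formula from the SMILES: C13H12O.
DoU = (2C + 2 + N − H − X)/2 = (2·13 + 2 + 0 − 12 − 0)/2 = 16/2 = 8.
(Structurally: 2 ring(s) + 6 π bond(s) = 8.)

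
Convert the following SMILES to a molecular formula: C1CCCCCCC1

C8H16

Heavy atoms from the SMILES: 8 C.
Implicit hydrogens by atom environment:
  8 × C: 2 H each → 16
  Total hydrogens = 16.
Molecular formula: C8H16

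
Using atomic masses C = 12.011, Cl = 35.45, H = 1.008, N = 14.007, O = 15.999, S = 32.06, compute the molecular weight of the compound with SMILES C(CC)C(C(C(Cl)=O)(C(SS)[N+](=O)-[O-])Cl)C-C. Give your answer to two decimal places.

320.24

Molecular formula: C9H15Cl2NO3S2.
M = 9×12.011 + 2×35.45 + 15×1.008 + 1×14.007 + 3×15.999 + 2×32.06 = 320.24 g/mol.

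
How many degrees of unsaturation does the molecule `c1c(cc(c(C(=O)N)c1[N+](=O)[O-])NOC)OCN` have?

Molecular formula from the SMILES: C9H12N4O5.
DoU = (2C + 2 + N − H − X)/2 = (2·9 + 2 + 4 − 12 − 0)/2 = 12/2 = 6.
(Structurally: 1 ring(s) + 5 π bond(s) = 6.)

6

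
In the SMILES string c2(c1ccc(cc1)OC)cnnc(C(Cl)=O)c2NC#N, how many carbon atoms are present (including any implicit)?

13

The symbol for carbon appears 13 times in the SMILES. Lowercase c denotes aromatic carbon and counts toward C.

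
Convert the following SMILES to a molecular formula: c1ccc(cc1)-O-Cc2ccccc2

Heavy atoms from the SMILES: 13 C, 1 O.
Implicit hydrogens by atom environment:
  10 × C (aromatic): 1 H each → 10
  2 × C (aromatic): no H
  1 × C: 2 H
  1 × O: no H
  Total hydrogens = 12.
Molecular formula: C13H12O

C13H12O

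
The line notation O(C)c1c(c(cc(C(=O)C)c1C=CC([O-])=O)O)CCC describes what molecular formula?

Heavy atoms from the SMILES: 15 C, 5 O.
Implicit hydrogens by atom environment:
  5 × C (aromatic): no H
  3 × C: 3 H each → 9
  3 × O: no H
  2 × C: 2 H each → 4
  2 × C: 1 H each → 2
  2 × C: no H
  1 × C (aromatic): 1 H
  1 × O: 1 H
  1 × O (charge -1): no H
  Total hydrogens = 17.
Net charge -1.
Molecular formula: C15H17O5-

C15H17O5-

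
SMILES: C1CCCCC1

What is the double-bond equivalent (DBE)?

1

Molecular formula from the SMILES: C6H12.
DoU = (2C + 2 + N − H − X)/2 = (2·6 + 2 + 0 − 12 − 0)/2 = 2/2 = 1.
(Structurally: 1 ring(s) + 0 π bond(s) = 1.)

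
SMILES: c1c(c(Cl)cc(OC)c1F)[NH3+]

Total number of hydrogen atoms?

Hydrogens are implicit in SMILES; fill each atom to its normal valence:
  4 × C (aromatic): no H
  2 × C (aromatic): 1 H each → 2
  1 × C: 3 H
  1 × Cl: no H
  1 × F: no H
  1 × N (charge +1): 3 H
  1 × O: no H
  Total hydrogens = 8.

8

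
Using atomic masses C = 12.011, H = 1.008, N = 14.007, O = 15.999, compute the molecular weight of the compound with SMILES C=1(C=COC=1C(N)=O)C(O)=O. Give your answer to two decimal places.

155.11

Molecular formula: C6H5NO4.
M = 6×12.011 + 5×1.008 + 1×14.007 + 4×15.999 = 155.11 g/mol.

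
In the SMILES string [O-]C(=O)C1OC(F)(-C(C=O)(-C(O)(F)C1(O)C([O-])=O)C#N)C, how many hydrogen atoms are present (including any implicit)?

Hydrogens are implicit in SMILES; fill each atom to its normal valence:
  7 × C: no H
  4 × O: no H
  2 × C: 1 H each → 2
  2 × F: no H
  2 × O: 1 H each → 2
  2 × O (charge -1): no H
  1 × C: 3 H
  1 × N: no H
  Total hydrogens = 7.

7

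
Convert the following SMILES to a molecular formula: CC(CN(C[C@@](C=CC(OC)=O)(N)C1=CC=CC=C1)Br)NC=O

C16H22BrN3O3

Heavy atoms from the SMILES: 1 Br, 16 C, 3 N, 3 O.
Implicit hydrogens by atom environment:
  5 × C (aromatic): 1 H each → 5
  4 × C: 1 H each → 4
  3 × O: no H
  2 × C: 3 H each → 6
  2 × C: 2 H each → 4
  2 × C: no H
  1 × Br: no H
  1 × C (aromatic): no H
  1 × N: 2 H
  1 × N: 1 H
  1 × N: no H
  Total hydrogens = 22.
Molecular formula: C16H22BrN3O3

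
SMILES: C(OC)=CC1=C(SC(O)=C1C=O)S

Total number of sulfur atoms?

2

The symbol for sulfur appears 2 times in the SMILES.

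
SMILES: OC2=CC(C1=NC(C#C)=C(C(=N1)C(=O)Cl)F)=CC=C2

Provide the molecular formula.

Heavy atoms from the SMILES: 13 C, 1 Cl, 1 F, 2 N, 2 O.
Implicit hydrogens by atom environment:
  6 × C (aromatic): no H
  4 × C (aromatic): 1 H each → 4
  2 × C: no H
  2 × N (aromatic): no H
  1 × C: 1 H
  1 × Cl: no H
  1 × F: no H
  1 × O: 1 H
  1 × O: no H
  Total hydrogens = 6.
Molecular formula: C13H6ClFN2O2

C13H6ClFN2O2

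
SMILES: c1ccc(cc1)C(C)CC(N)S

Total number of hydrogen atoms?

15

Hydrogens are implicit in SMILES; fill each atom to its normal valence:
  5 × C (aromatic): 1 H each → 5
  2 × C: 1 H each → 2
  1 × C: 3 H
  1 × C: 2 H
  1 × C (aromatic): no H
  1 × N: 2 H
  1 × S: 1 H
  Total hydrogens = 15.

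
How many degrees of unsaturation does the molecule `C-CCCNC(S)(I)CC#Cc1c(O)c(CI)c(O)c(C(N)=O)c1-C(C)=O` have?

Molecular formula from the SMILES: C18H22I2N2O4S.
DoU = (2C + 2 + N − H − X)/2 = (2·18 + 2 + 2 − 22 − 2)/2 = 16/2 = 8.
(Structurally: 1 ring(s) + 7 π bond(s) = 8.)

8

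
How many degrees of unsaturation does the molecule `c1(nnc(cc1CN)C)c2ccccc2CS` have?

8

Molecular formula from the SMILES: C13H15N3S.
DoU = (2C + 2 + N − H − X)/2 = (2·13 + 2 + 3 − 15 − 0)/2 = 16/2 = 8.
(Structurally: 2 ring(s) + 6 π bond(s) = 8.)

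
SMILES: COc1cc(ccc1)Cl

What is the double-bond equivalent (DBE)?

Molecular formula from the SMILES: C7H7ClO.
DoU = (2C + 2 + N − H − X)/2 = (2·7 + 2 + 0 − 7 − 1)/2 = 8/2 = 4.
(Structurally: 1 ring(s) + 3 π bond(s) = 4.)

4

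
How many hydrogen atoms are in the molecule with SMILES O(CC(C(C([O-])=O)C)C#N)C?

Hydrogens are implicit in SMILES; fill each atom to its normal valence:
  2 × C: 3 H each → 6
  2 × C: 1 H each → 2
  2 × C: no H
  2 × O: no H
  1 × C: 2 H
  1 × N: no H
  1 × O (charge -1): no H
  Total hydrogens = 10.

10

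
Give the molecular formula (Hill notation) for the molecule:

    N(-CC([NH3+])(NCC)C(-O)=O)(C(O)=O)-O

Heavy atoms from the SMILES: 6 C, 3 N, 5 O.
Implicit hydrogens by atom environment:
  3 × C: no H
  3 × O: 1 H each → 3
  2 × C: 2 H each → 4
  2 × O: no H
  1 × C: 3 H
  1 × N (charge +1): 3 H
  1 × N: 1 H
  1 × N: no H
  Total hydrogens = 14.
Net charge +1.
Molecular formula: C6H14N3O5+

C6H14N3O5+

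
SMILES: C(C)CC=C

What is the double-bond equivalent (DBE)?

Molecular formula from the SMILES: C5H10.
DoU = (2C + 2 + N − H − X)/2 = (2·5 + 2 + 0 − 10 − 0)/2 = 2/2 = 1.
(Structurally: 0 ring(s) + 1 π bond(s) = 1.)

1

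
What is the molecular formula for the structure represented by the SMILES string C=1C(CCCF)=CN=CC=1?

C8H10FN

Heavy atoms from the SMILES: 8 C, 1 F, 1 N.
Implicit hydrogens by atom environment:
  4 × C (aromatic): 1 H each → 4
  3 × C: 2 H each → 6
  1 × C (aromatic): no H
  1 × F: no H
  1 × N (aromatic): no H
  Total hydrogens = 10.
Molecular formula: C8H10FN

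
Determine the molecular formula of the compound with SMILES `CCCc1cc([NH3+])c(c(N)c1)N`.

Heavy atoms from the SMILES: 9 C, 3 N.
Implicit hydrogens by atom environment:
  4 × C (aromatic): no H
  2 × C: 2 H each → 4
  2 × C (aromatic): 1 H each → 2
  2 × N: 2 H each → 4
  1 × C: 3 H
  1 × N (charge +1): 3 H
  Total hydrogens = 16.
Net charge +1.
Molecular formula: C9H16N3+

C9H16N3+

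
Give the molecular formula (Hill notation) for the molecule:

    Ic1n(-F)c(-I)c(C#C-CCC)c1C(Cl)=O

Heavy atoms from the SMILES: 10 C, 1 Cl, 1 F, 2 I, 1 N, 1 O.
Implicit hydrogens by atom environment:
  4 × C (aromatic): no H
  3 × C: no H
  2 × C: 2 H each → 4
  2 × I: no H
  1 × C: 3 H
  1 × Cl: no H
  1 × F: no H
  1 × N (aromatic): no H
  1 × O: no H
  Total hydrogens = 7.
Molecular formula: C10H7ClFI2NO

C10H7ClFI2NO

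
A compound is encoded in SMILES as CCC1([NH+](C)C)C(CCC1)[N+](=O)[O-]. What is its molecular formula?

Heavy atoms from the SMILES: 9 C, 2 N, 2 O.
Implicit hydrogens by atom environment:
  4 × C: 2 H each → 8
  3 × C: 3 H each → 9
  1 × C: 1 H
  1 × C: no H
  1 × N (charge +1): 1 H
  1 × N (charge +1): no H
  1 × O: no H
  1 × O (charge -1): no H
  Total hydrogens = 19.
Net charge +1.
Molecular formula: C9H19N2O2+

C9H19N2O2+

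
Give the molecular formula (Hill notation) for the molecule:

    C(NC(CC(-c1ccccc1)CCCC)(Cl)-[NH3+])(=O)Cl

C14H21Cl2N2O+

Heavy atoms from the SMILES: 14 C, 2 Cl, 2 N, 1 O.
Implicit hydrogens by atom environment:
  5 × C (aromatic): 1 H each → 5
  4 × C: 2 H each → 8
  2 × C: no H
  2 × Cl: no H
  1 × C: 3 H
  1 × C: 1 H
  1 × C (aromatic): no H
  1 × N (charge +1): 3 H
  1 × N: 1 H
  1 × O: no H
  Total hydrogens = 21.
Net charge +1.
Molecular formula: C14H21Cl2N2O+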